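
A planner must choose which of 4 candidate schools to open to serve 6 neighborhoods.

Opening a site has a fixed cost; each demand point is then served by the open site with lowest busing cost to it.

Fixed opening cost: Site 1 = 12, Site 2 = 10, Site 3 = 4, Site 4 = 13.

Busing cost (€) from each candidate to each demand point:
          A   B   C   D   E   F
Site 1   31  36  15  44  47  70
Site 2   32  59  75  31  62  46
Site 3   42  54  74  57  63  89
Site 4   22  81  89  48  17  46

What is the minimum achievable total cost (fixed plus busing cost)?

202

Open {Site 1, Site 2, Site 4}: assign each demand point to its cheapest open site.
  A→Site 4 22, B→Site 1 36, C→Site 1 15, D→Site 2 31, E→Site 4 17, F→Site 2 46
  busing cost 167, fixed 35 → total 202.
Compare {Site 1, Site 4}: busing cost 180 + fixed 25 = 205.
Compare {Site 1, Site 2, Site 3, Site 4}: busing cost 167 + fixed 39 = 206.
Compare {Site 1, Site 3, Site 4}: busing cost 180 + fixed 29 = 209.
All other subsets cost ≥ 205. Minimum total cost: 202.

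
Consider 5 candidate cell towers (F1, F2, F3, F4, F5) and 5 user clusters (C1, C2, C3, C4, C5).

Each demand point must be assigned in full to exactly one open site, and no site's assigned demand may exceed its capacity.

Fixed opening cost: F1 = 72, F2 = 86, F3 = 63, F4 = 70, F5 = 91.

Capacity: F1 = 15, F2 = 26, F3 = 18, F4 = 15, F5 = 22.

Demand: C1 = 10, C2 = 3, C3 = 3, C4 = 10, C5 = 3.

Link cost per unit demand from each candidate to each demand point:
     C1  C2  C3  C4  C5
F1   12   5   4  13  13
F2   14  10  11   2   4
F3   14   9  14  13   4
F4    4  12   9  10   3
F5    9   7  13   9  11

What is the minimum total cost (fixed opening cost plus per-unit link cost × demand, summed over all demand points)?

285

Open {F2, F4}; cheapest assignment that respects the capacities:
  F2 (cap 26, load 16): C2, C4, C5 — cost 3×10 + 10×2 + 3×4 = 62
  F4 (cap 15, load 13): C1, C3 — cost 10×4 + 3×9 = 67
  Shipping 129, fixed 156 → total 285.
  Any other capacity-feasible assignment to {F2, F4} ships for at least 129.
Compare {F1, F2, F4}: its best feasible assignment gives total 324.
Compare {F2, F3, F4}: its best feasible assignment gives total 345.
Every other set of open sites that can feasibly serve all demand totals ≥ 324 even under its best assignment. Minimum: 285.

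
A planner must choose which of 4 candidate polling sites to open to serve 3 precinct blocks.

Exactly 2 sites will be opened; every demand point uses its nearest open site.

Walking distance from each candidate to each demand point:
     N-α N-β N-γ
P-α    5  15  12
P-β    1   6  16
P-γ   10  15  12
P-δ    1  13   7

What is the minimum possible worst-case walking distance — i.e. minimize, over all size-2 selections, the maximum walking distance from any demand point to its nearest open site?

7

Open {P-β, P-δ}.
  Farthest demand point is N-γ at walking distance 7 (to P-δ); all others are ≤ 7.
With {P-α, P-β} the worst case is 12.
With {P-β, P-γ} the worst case is 12.
No size-2 selection achieves below 7.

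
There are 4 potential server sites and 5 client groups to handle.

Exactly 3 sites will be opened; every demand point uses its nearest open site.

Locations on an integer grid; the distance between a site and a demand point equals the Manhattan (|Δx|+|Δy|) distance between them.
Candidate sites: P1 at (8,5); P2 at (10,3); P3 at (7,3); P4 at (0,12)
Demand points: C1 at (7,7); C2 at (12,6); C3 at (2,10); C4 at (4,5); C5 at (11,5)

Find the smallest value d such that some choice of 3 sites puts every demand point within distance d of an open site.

5

Open {P1, P2, P4}.
  Farthest demand point is C2 at distance 5 (to P1); all others are ≤ 5.
With {P1, P3, P4} the worst case is 5.
With {P2, P3, P4} the worst case is 5.
No size-3 selection achieves below 5.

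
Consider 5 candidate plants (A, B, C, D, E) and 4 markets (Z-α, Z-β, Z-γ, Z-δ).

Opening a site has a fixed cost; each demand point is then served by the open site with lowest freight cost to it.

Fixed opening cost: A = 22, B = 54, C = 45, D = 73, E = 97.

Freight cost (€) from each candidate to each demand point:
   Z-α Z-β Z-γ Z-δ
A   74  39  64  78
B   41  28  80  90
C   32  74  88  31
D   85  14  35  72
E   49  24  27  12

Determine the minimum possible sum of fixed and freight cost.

209

Open {E}: assign each demand point to its cheapest open site.
  Z-α→E 49, Z-β→E 24, Z-γ→E 27, Z-δ→E 12
  freight cost 112, fixed 97 → total 209.
Compare {C, D}: freight cost 112 + fixed 118 = 230.
Compare {A, E}: freight cost 112 + fixed 119 = 231.
Compare {A, C}: freight cost 166 + fixed 67 = 233.
All other subsets cost ≥ 230. Minimum total cost: 209.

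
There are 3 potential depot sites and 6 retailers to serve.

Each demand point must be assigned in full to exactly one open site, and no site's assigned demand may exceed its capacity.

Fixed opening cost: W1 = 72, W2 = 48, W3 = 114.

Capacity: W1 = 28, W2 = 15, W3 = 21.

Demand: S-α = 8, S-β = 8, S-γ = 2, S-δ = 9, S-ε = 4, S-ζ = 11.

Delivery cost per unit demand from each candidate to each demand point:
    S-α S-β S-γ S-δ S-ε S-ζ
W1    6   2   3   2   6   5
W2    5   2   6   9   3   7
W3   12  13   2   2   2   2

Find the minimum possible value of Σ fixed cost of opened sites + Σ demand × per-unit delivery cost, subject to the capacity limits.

Open {W1, W2}; cheapest assignment that respects the capacities:
  W1 (cap 28, load 28): S-β, S-δ, S-ζ — cost 8×2 + 9×2 + 11×5 = 89
  W2 (cap 15, load 14): S-α, S-γ, S-ε — cost 8×5 + 2×6 + 4×3 = 64
  Shipping 153, fixed 120 → total 273.
  Any other capacity-feasible assignment to {W1, W2} ships for at least 153.
Compare {W1, W3}: its best feasible assignment gives total 302.
Compare {W1, W2, W3}: its best feasible assignment gives total 342.
Every other set of open sites that can feasibly serve all demand totals ≥ 302 even under its best assignment. Minimum: 273.

273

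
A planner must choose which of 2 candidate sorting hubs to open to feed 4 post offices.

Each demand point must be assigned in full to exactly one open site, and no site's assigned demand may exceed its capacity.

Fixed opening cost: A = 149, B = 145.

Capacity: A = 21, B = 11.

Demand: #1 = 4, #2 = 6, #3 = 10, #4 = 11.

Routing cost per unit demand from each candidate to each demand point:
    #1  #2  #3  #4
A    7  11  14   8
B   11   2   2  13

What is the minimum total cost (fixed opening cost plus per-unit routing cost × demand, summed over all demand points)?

496

Open {A, B}; cheapest assignment that respects the capacities:
  A (cap 21, load 21): #1, #2, #4 — cost 4×7 + 6×11 + 11×8 = 182
  B (cap 11, load 10): #3 — cost 10×2 = 20
  Shipping 202, fixed 294 → total 496.
  Any other capacity-feasible assignment to {A, B} ships for at least 202.
Total demand is 31 and no other set of sites has combined capacity ≥ 31, so {A, B} is the only feasible choice of open sites. Minimum: 496.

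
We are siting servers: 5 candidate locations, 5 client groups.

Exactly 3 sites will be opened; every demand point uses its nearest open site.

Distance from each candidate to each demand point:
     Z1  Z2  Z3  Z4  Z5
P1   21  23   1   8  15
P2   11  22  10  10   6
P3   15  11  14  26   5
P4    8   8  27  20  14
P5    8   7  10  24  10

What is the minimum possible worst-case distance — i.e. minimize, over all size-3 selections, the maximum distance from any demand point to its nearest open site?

Open {P1, P2, P4}.
  Farthest demand point is Z1 at distance 8 (to P4); all others are ≤ 8.
With {P1, P2, P5} the worst case is 8.
With {P1, P3, P4} the worst case is 8.
No size-3 selection achieves below 8.

8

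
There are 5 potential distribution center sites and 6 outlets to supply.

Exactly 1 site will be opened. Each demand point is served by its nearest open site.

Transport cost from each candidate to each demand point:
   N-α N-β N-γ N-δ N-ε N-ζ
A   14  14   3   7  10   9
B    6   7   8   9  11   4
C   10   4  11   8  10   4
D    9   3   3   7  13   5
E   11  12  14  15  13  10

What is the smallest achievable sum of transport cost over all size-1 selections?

Open {D}.
  N-α→D 9, N-β→D 3, N-γ→D 3, N-δ→D 7, N-ε→D 13, N-ζ→D 5  ⇒ total 40.
Compare {B}: total 45.
Compare {C}: total 47.
No size-1 selection does better; minimum is 40.

40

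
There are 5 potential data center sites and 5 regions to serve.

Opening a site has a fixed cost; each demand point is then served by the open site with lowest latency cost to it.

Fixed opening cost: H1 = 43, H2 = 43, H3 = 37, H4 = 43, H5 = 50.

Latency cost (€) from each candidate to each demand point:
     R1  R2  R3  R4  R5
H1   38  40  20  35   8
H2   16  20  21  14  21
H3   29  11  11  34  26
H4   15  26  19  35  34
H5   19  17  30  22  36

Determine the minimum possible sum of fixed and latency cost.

135

Open {H2}: assign each demand point to its cheapest open site.
  R1→H2 16, R2→H2 20, R3→H2 21, R4→H2 14, R5→H2 21
  latency cost 92, fixed 43 → total 135.
Compare {H3}: latency cost 111 + fixed 37 = 148.
Compare {H2, H3}: latency cost 73 + fixed 80 = 153.
Compare {H1, H2}: latency cost 78 + fixed 86 = 164.
All other subsets cost ≥ 148. Minimum total cost: 135.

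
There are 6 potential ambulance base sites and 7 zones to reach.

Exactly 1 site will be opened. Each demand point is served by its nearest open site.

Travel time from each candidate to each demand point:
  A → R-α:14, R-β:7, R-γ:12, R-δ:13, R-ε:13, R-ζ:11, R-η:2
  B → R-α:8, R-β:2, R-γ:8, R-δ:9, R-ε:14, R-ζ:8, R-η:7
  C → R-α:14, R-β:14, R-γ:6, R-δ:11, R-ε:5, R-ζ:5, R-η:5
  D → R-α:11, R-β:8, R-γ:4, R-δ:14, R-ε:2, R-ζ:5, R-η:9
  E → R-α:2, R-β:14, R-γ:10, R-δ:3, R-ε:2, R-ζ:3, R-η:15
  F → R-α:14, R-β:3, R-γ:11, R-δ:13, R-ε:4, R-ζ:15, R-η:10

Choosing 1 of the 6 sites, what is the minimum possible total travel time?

Open {E}.
  R-α→E 2, R-β→E 14, R-γ→E 10, R-δ→E 3, R-ε→E 2, R-ζ→E 3, R-η→E 15  ⇒ total 49.
Compare {D}: total 53.
Compare {B}: total 56.
No size-1 selection does better; minimum is 49.

49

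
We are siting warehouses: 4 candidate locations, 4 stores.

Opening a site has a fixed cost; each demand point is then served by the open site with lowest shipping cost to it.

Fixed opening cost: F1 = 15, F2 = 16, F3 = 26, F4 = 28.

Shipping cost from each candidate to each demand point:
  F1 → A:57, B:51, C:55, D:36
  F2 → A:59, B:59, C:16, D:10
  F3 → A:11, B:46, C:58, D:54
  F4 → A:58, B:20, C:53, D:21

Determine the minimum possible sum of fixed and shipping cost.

Open {F2, F3}: assign each demand point to its cheapest open site.
  A→F3 11, B→F3 46, C→F2 16, D→F2 10
  shipping cost 83, fixed 42 → total 125.
Compare {F2, F3, F4}: shipping cost 57 + fixed 70 = 127.
Compare {F1, F2, F3}: shipping cost 83 + fixed 57 = 140.
Compare {F1, F2, F3, F4}: shipping cost 57 + fixed 85 = 142.
All other subsets cost ≥ 127. Minimum total cost: 125.

125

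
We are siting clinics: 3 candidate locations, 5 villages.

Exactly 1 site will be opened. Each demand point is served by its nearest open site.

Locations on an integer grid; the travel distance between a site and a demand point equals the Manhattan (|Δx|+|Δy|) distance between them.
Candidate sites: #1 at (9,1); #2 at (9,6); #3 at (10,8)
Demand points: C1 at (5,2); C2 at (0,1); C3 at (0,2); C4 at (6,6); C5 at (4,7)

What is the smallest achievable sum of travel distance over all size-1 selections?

Open {#1}.
  C1→#1 5, C2→#1 9, C3→#1 10, C4→#1 8, C5→#1 11  ⇒ total 43.
Compare {#2}: total 44.
Compare {#3}: total 57.

43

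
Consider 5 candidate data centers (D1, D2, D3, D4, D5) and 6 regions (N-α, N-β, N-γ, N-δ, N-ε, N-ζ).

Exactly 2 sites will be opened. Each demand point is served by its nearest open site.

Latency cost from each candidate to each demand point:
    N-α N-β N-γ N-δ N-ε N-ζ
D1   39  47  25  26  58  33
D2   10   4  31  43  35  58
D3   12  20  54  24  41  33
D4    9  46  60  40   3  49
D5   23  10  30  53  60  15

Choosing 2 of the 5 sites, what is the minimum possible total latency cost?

107

Open {D4, D5}.
  N-α→D4 9, N-β→D5 10, N-γ→D5 30, N-δ→D4 40, N-ε→D4 3, N-ζ→D5 15  ⇒ total 107.
Compare {D3, D5}: total 132.
Compare {D1, D2}: total 133.
No size-2 selection does better; minimum is 107.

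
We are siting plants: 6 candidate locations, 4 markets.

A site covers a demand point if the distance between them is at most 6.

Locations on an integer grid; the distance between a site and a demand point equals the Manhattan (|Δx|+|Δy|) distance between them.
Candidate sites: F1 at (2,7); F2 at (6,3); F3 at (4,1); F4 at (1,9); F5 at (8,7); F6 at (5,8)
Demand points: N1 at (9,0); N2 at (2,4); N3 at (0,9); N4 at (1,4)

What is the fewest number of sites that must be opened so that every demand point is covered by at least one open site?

2

Coverage sets (demand points within 6 of each site):
  F1: {N2, N3, N4}
  F2: {N1, N2, N4}
  F3: {N1, N2, N4}
  F4: {N2, N3, N4}
  F5: {}
  F6: {N3}
No single site covers all 4 demand points.
But {F1, F2} covers everything, so the minimum is 2.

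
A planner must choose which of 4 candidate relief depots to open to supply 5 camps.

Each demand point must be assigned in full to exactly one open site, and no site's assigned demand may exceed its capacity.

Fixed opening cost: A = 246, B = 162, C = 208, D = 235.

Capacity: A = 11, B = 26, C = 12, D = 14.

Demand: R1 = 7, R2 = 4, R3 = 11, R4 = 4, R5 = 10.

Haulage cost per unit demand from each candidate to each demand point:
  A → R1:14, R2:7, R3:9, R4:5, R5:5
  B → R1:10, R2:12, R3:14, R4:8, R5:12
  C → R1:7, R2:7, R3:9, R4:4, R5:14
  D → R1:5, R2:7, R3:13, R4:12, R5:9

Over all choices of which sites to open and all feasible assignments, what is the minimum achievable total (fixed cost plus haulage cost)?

Open {B, C}; cheapest assignment that respects the capacities:
  B (cap 26, load 25): R1, R2, R4, R5 — cost 7×10 + 4×12 + 4×8 + 10×12 = 270
  C (cap 12, load 11): R3 — cost 11×9 = 99
  Shipping 369, fixed 370 → total 739.
  Any other capacity-feasible assignment to {B, C} ships for at least 369.
Compare {A, B}: its best feasible assignment gives total 762.
Compare {B, D}: its best feasible assignment gives total 766.
Every other set of open sites that can feasibly serve all demand totals ≥ 762 even under its best assignment. Minimum: 739.

739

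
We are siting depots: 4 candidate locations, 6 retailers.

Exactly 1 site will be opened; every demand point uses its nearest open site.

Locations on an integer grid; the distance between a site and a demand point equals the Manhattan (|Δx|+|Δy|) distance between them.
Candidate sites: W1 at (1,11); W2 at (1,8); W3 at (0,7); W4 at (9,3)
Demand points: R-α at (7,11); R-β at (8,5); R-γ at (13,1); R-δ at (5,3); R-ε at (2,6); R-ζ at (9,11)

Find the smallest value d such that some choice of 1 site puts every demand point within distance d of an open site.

10

Open {W4}.
  Farthest demand point is R-α at distance 10 (to W4); all others are ≤ 10.
With {W2} the worst case is 19.
With {W3} the worst case is 19.
No size-1 selection achieves below 10.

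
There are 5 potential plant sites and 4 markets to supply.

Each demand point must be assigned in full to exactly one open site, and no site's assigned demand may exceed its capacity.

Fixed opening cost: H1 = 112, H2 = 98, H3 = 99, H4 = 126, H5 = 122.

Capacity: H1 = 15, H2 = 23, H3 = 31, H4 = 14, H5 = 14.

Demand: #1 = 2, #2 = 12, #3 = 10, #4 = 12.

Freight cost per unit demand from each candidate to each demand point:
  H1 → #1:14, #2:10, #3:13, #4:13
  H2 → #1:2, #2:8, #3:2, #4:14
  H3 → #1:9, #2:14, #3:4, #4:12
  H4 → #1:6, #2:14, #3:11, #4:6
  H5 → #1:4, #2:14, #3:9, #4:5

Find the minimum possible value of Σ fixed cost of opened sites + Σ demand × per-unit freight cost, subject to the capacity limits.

Open {H2, H5}; cheapest assignment that respects the capacities:
  H2 (cap 23, load 22): #2, #3 — cost 12×8 + 10×2 = 116
  H5 (cap 14, load 14): #1, #4 — cost 2×4 + 12×5 = 68
  Shipping 184, fixed 220 → total 404.
  Any other capacity-feasible assignment to {H2, H5} ships for at least 184.
Compare {H2, H4}: its best feasible assignment gives total 424.
Compare {H2, H3}: its best feasible assignment gives total 475.
Every other set of open sites that can feasibly serve all demand totals ≥ 424 even under its best assignment. Minimum: 404.

404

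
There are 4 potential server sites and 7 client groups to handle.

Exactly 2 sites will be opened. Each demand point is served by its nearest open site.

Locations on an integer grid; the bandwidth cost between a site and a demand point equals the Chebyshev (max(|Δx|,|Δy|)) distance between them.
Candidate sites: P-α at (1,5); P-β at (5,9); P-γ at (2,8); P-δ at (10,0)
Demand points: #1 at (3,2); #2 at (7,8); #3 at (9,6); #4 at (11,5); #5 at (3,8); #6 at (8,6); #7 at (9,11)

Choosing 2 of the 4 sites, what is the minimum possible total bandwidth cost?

24

Open {P-α, P-β}.
  #1→P-α 3, #2→P-β 2, #3→P-β 4, #4→P-β 6, #5→P-β 2, #6→P-β 3, #7→P-β 4  ⇒ total 24.
Compare {P-β, P-γ}: total 26.
Compare {P-β, P-δ}: total 27.
No size-2 selection does better; minimum is 24.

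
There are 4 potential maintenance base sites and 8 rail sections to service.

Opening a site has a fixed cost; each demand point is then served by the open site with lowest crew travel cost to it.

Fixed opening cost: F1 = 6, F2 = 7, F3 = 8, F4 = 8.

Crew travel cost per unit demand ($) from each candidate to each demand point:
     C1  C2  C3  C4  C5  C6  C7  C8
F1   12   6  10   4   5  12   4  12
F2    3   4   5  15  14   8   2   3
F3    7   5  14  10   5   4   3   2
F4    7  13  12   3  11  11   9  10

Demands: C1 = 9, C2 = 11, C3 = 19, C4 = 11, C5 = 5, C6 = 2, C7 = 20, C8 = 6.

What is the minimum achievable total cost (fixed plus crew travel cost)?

307

Open {F2, F3, F4}: assign each demand point to its cheapest open site.
  C1→F2 9×3=27, C2→F2 11×4=44, C3→F2 19×5=95, C4→F4 11×3=33, C5→F3 5×5=25, C6→F3 2×4=8, C7→F2 20×2=40, C8→F3 6×2=12
  crew travel cost 284, fixed 23 → total 307.
Compare {F1, F2, F3, F4}: crew travel cost 284 + fixed 29 = 313.
Compare {F1, F2, F3}: crew travel cost 295 + fixed 21 = 316.
Compare {F1, F2, F4}: crew travel cost 298 + fixed 21 = 319.
All other subsets cost ≥ 313. Minimum total cost: 307.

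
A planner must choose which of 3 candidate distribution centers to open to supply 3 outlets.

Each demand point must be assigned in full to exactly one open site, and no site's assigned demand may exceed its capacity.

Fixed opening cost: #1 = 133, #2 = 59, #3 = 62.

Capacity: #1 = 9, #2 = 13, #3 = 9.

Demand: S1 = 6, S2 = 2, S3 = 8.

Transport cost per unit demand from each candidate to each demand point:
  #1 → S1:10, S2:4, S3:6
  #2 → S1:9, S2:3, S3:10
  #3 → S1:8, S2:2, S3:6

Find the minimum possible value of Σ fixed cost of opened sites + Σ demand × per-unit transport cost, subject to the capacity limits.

Open {#2, #3}; cheapest assignment that respects the capacities:
  #2 (cap 13, load 8): S1, S2 — cost 6×9 + 2×3 = 60
  #3 (cap 9, load 8): S3 — cost 8×6 = 48
  Shipping 108, fixed 121 → total 229.
  Any other capacity-feasible assignment to {#2, #3} ships for at least 108.
Compare {#1, #3}: its best feasible assignment gives total 295.
Compare {#1, #2}: its best feasible assignment gives total 300.
Every other set of open sites that can feasibly serve all demand totals ≥ 295 even under its best assignment. Minimum: 229.

229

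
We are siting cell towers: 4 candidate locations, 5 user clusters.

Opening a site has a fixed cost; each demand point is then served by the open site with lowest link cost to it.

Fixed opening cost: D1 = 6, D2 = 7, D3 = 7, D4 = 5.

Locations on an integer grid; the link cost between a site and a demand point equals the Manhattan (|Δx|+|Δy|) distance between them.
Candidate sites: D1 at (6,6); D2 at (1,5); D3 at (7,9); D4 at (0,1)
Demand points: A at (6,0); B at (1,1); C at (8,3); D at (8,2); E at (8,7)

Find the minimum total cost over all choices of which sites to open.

Open {D1, D4}: assign each demand point to its cheapest open site.
  A→D1 6, B→D4 1, C→D1 5, D→D1 6, E→D1 3
  link cost 21, fixed 11 → total 32.
Compare {D1}: link cost 30 + fixed 6 = 36.
Compare {D1, D2}: link cost 24 + fixed 13 = 37.
Compare {D3, D4}: link cost 26 + fixed 12 = 38.
All other subsets cost ≥ 36. Minimum total cost: 32.

32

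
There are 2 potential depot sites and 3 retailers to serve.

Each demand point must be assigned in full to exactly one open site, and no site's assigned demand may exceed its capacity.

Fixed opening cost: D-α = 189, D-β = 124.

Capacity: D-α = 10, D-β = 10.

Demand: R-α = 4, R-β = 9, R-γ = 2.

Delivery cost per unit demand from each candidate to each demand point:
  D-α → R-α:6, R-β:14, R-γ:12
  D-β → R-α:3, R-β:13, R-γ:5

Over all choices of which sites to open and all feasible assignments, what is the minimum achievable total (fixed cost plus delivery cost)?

Open {D-α, D-β}; cheapest assignment that respects the capacities:
  D-α (cap 10, load 9): R-β — cost 9×14 = 126
  D-β (cap 10, load 6): R-α, R-γ — cost 4×3 + 2×5 = 22
  Shipping 148, fixed 313 → total 461.
  Any other capacity-feasible assignment to {D-α, D-β} ships for at least 148.
Total demand is 15 and no other set of sites has combined capacity ≥ 15, so {D-α, D-β} is the only feasible choice of open sites. Minimum: 461.

461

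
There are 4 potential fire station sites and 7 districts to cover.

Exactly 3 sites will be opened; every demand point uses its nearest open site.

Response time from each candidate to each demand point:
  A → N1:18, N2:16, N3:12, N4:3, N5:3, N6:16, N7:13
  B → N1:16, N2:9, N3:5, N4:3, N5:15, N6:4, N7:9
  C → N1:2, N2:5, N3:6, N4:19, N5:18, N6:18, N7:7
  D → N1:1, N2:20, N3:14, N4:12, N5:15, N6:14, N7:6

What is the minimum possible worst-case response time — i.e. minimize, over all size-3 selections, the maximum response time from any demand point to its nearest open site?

Open {A, B, C}.
  Farthest demand point is N7 at response time 7 (to C); all others are ≤ 7.
With {A, B, D} the worst case is 9.
With {A, C, D} the worst case is 14.
No size-3 selection achieves below 7.

7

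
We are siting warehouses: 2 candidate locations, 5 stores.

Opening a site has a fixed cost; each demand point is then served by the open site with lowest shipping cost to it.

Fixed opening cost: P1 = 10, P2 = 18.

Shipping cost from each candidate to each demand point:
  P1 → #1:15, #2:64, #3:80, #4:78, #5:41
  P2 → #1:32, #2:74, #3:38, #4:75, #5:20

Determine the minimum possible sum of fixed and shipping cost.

240

Open {P1, P2}: assign each demand point to its cheapest open site.
  #1→P1 15, #2→P1 64, #3→P2 38, #4→P2 75, #5→P2 20
  shipping cost 212, fixed 28 → total 240.
Compare {P2}: shipping cost 239 + fixed 18 = 257.
Compare {P1}: shipping cost 278 + fixed 10 = 288.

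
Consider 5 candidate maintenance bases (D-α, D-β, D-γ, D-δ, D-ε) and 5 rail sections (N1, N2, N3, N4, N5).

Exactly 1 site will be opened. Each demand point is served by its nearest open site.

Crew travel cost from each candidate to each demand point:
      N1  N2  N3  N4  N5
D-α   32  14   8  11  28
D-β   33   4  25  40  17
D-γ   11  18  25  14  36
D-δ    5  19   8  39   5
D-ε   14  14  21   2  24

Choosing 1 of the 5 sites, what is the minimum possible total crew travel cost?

75

Open {D-ε}.
  N1→D-ε 14, N2→D-ε 14, N3→D-ε 21, N4→D-ε 2, N5→D-ε 24  ⇒ total 75.
Compare {D-δ}: total 76.
Compare {D-α}: total 93.
No size-1 selection does better; minimum is 75.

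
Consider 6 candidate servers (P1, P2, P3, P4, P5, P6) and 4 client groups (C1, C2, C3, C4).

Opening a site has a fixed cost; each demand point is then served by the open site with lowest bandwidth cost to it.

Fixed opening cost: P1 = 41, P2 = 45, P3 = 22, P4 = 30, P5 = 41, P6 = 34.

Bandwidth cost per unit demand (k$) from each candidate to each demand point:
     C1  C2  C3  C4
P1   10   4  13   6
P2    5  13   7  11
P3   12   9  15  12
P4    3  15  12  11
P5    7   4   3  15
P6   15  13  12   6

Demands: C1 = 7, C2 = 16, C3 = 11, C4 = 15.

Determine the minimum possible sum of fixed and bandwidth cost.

Open {P5, P6}: assign each demand point to its cheapest open site.
  C1→P5 7×7=49, C2→P5 16×4=64, C3→P5 11×3=33, C4→P6 15×6=90
  bandwidth cost 236, fixed 75 → total 311.
Compare {P4, P5, P6}: bandwidth cost 208 + fixed 105 = 313.
Compare {P1, P5}: bandwidth cost 236 + fixed 82 = 318.
Compare {P1, P4, P5}: bandwidth cost 208 + fixed 112 = 320.
All other subsets cost ≥ 313. Minimum total cost: 311.

311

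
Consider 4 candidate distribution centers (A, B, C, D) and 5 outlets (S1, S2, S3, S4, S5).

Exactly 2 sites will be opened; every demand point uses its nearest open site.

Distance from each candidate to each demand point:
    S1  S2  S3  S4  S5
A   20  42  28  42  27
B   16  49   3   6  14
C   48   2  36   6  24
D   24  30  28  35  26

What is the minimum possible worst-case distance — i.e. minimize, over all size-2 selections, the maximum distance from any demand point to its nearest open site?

16

Open {B, C}.
  Farthest demand point is S1 at distance 16 (to B); all others are ≤ 16.
With {A, C} the worst case is 28.
With {C, D} the worst case is 28.
No size-2 selection achieves below 16.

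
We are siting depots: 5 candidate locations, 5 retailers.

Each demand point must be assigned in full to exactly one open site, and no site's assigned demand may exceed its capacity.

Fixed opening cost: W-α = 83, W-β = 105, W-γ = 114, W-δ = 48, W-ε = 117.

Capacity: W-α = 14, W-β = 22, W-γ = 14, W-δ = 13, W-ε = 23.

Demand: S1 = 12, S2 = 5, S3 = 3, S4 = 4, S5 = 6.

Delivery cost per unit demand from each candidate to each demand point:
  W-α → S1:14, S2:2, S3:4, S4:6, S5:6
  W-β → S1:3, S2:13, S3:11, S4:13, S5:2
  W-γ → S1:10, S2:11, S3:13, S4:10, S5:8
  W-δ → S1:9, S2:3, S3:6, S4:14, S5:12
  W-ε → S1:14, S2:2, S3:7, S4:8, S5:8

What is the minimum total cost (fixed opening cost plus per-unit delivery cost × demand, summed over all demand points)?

Open {W-α, W-β}; cheapest assignment that respects the capacities:
  W-α (cap 14, load 12): S2, S3, S4 — cost 5×2 + 3×4 + 4×6 = 46
  W-β (cap 22, load 18): S1, S5 — cost 12×3 + 6×2 = 48
  Shipping 94, fixed 188 → total 282.
  Any other capacity-feasible assignment to {W-α, W-β} ships for at least 94.
Compare {W-β, W-δ}: its best feasible assignment gives total 286.
Compare {W-α, W-β, W-δ}: its best feasible assignment gives total 330.
Every other set of open sites that can feasibly serve all demand totals ≥ 286 even under its best assignment. Minimum: 282.

282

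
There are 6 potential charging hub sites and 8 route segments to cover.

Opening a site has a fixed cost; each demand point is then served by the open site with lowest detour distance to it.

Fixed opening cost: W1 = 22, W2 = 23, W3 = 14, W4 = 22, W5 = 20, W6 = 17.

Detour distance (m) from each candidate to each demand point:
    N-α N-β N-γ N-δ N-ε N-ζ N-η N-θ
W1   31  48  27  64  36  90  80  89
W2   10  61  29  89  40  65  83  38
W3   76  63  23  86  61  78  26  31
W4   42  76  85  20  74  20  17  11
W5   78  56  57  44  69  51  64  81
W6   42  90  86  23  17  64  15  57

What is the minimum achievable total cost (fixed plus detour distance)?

Open {W2, W4, W6}: assign each demand point to its cheapest open site.
  N-α→W2 10, N-β→W2 61, N-γ→W2 29, N-δ→W4 20, N-ε→W6 17, N-ζ→W4 20, N-η→W6 15, N-θ→W4 11
  detour distance 183, fixed 62 → total 245.
Compare {W1, W4, W6}: detour distance 189 + fixed 61 = 250.
Compare {W1, W2, W4, W6}: detour distance 168 + fixed 84 = 252.
Compare {W2, W4}: detour distance 208 + fixed 45 = 253.
All other subsets cost ≥ 250. Minimum total cost: 245.

245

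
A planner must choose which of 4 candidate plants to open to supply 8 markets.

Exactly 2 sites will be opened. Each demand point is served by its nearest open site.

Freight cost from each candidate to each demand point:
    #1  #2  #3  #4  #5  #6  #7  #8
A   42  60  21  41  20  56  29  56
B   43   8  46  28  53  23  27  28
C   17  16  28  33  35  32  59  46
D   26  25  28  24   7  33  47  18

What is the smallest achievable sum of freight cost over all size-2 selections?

Open {B, D}.
  #1→D 26, #2→B 8, #3→D 28, #4→D 24, #5→D 7, #6→B 23, #7→B 27, #8→D 18  ⇒ total 161.
Compare {A, D}: total 183.
Compare {C, D}: total 189.
No size-2 selection does better; minimum is 161.

161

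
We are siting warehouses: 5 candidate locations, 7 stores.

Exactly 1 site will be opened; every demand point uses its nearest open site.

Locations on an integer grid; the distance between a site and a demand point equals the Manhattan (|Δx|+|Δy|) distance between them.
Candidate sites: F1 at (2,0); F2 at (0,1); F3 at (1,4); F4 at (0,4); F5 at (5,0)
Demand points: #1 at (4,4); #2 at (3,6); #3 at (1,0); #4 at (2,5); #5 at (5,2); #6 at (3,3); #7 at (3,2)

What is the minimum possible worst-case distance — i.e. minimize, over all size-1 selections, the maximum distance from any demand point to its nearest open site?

Open {F3}.
  Farthest demand point is #5 at distance 6 (to F3); all others are ≤ 6.
With {F1} the worst case is 7.
With {F4} the worst case is 7.
No size-1 selection achieves below 6.

6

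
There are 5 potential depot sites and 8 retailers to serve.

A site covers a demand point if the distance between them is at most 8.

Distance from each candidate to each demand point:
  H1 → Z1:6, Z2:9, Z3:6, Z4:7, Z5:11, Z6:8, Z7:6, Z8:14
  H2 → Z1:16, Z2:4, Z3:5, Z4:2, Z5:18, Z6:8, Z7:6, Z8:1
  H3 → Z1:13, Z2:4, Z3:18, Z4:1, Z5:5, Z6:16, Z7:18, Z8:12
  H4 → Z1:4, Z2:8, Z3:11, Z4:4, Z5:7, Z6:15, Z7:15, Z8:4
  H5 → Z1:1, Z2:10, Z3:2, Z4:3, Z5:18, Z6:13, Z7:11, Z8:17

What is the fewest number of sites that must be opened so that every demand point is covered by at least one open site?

2

Coverage sets (demand points within 8 of each site):
  H1: {Z1, Z3, Z4, Z6, Z7}
  H2: {Z2, Z3, Z4, Z6, Z7, Z8}
  H3: {Z2, Z4, Z5}
  H4: {Z1, Z2, Z4, Z5, Z8}
  H5: {Z1, Z3, Z4}
No single site covers all 8 demand points.
But {H1, H4} covers everything, so the minimum is 2.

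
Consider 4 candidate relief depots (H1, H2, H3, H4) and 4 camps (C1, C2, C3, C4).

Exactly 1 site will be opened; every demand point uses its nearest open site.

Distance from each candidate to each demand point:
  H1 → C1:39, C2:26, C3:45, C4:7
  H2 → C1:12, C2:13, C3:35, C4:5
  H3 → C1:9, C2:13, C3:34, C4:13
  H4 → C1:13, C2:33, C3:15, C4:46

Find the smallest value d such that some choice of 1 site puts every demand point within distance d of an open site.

34

Open {H3}.
  Farthest demand point is C3 at distance 34 (to H3); all others are ≤ 34.
With {H2} the worst case is 35.
With {H1} the worst case is 45.
No size-1 selection achieves below 34.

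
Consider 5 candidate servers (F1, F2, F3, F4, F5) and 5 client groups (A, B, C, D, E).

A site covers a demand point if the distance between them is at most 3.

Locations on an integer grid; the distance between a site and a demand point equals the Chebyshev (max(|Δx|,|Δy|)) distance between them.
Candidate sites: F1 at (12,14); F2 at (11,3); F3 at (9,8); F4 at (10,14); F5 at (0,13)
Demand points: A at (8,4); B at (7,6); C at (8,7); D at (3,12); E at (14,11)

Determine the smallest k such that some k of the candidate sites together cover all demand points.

4

Coverage sets (demand points within 3 of each site):
  F1: {E}
  F2: {A}
  F3: {B, C}
  F4: {}
  F5: {D}
No 3 sites suffice: every size-3 union leaves at least one demand point uncovered.
But {F1, F2, F3, F5} covers everything, so the minimum is 4.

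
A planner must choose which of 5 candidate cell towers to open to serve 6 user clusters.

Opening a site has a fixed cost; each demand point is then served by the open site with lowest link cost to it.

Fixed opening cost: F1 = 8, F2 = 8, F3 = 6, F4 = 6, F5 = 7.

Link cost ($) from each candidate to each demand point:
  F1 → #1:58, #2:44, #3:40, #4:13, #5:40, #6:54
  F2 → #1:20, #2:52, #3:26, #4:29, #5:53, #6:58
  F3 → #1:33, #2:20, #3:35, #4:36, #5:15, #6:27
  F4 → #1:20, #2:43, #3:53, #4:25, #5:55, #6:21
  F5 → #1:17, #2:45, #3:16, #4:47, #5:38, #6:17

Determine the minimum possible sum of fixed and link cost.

119

Open {F1, F3, F5}: assign each demand point to its cheapest open site.
  #1→F5 17, #2→F3 20, #3→F5 16, #4→F1 13, #5→F3 15, #6→F5 17
  link cost 98, fixed 21 → total 119.
Compare {F1, F3, F4, F5}: link cost 98 + fixed 27 = 125.
Compare {F1, F2, F3, F5}: link cost 98 + fixed 29 = 127.
Compare {F3, F4, F5}: link cost 110 + fixed 19 = 129.
All other subsets cost ≥ 125. Minimum total cost: 119.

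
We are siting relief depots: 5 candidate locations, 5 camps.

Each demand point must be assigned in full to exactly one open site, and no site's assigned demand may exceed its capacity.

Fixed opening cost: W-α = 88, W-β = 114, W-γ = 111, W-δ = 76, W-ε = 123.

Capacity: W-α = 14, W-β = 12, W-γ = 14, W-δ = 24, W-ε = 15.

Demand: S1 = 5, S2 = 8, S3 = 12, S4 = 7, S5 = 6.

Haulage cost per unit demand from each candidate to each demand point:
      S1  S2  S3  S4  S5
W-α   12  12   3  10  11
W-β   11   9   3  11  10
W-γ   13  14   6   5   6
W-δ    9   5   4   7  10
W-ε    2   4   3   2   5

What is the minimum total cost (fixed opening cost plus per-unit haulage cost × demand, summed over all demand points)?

Open {W-δ, W-ε}; cheapest assignment that respects the capacities:
  W-δ (cap 24, load 23): S1, S3, S5 — cost 5×9 + 12×4 + 6×10 = 153
  W-ε (cap 15, load 15): S2, S4 — cost 8×4 + 7×2 = 46
  Shipping 199, fixed 199 → total 398.
  Any other capacity-feasible assignment to {W-δ, W-ε} ships for at least 199.
Compare {W-α, W-δ, W-ε}: its best feasible assignment gives total 447.
Compare {W-γ, W-δ, W-ε}: its best feasible assignment gives total 458.
Every other set of open sites that can feasibly serve all demand totals ≥ 447 even under its best assignment. Minimum: 398.

398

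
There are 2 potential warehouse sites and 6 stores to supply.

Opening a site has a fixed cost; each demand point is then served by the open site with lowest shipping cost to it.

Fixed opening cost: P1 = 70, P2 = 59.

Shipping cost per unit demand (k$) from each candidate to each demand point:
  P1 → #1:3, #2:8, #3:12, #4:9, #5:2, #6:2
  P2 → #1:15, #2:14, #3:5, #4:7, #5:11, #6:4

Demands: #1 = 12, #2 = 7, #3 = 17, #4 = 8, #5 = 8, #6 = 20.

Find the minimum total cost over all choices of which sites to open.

418

Open {P1, P2}: assign each demand point to its cheapest open site.
  #1→P1 12×3=36, #2→P1 7×8=56, #3→P2 17×5=85, #4→P2 8×7=56, #5→P1 8×2=16, #6→P1 20×2=40
  shipping cost 289, fixed 129 → total 418.
Compare {P1}: shipping cost 424 + fixed 70 = 494.
Compare {P2}: shipping cost 587 + fixed 59 = 646.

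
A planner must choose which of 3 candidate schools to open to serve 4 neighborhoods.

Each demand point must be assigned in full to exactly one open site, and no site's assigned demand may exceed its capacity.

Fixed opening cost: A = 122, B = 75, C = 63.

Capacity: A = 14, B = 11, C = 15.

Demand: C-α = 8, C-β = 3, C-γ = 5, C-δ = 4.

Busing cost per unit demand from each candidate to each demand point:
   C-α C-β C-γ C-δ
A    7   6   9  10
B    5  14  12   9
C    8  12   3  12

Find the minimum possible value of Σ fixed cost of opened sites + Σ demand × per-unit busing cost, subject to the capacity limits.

277

Open {B, C}; cheapest assignment that respects the capacities:
  B (cap 11, load 8): C-α — cost 8×5 = 40
  C (cap 15, load 12): C-β, C-γ, C-δ — cost 3×12 + 5×3 + 4×12 = 99
  Shipping 139, fixed 138 → total 277.
  Any other capacity-feasible assignment to {B, C} ships for at least 139.
Compare {A, C}: its best feasible assignment gives total 322.
Compare {A, B}: its best feasible assignment gives total 340.
Every other set of open sites that can feasibly serve all demand totals ≥ 322 even under its best assignment. Minimum: 277.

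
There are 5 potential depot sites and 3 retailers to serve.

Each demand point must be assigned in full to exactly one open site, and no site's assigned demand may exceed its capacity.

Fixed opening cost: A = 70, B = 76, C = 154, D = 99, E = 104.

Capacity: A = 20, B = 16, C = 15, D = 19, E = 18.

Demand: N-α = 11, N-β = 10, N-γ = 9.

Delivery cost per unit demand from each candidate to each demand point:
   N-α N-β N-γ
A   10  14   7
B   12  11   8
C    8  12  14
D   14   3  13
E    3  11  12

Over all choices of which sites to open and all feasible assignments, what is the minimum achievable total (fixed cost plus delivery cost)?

Open {A, D}; cheapest assignment that respects the capacities:
  A (cap 20, load 20): N-α, N-γ — cost 11×10 + 9×7 = 173
  D (cap 19, load 10): N-β — cost 10×3 = 30
  Shipping 203, fixed 169 → total 372.
  Any other capacity-feasible assignment to {A, D} ships for at least 203.
Compare {D, E}: its best feasible assignment gives total 383.
Compare {A, D, E}: its best feasible assignment gives total 399.
Every other set of open sites that can feasibly serve all demand totals ≥ 383 even under its best assignment. Minimum: 372.

372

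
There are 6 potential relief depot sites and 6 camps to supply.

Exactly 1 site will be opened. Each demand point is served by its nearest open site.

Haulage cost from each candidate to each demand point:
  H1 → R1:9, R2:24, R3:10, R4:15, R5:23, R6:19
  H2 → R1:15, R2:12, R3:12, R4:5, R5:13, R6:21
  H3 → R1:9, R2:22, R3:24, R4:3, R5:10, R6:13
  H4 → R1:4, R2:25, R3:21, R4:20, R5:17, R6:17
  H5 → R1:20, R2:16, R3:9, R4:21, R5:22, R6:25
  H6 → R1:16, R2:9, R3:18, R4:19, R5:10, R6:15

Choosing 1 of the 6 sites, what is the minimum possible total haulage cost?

Open {H2}.
  R1→H2 15, R2→H2 12, R3→H2 12, R4→H2 5, R5→H2 13, R6→H2 21  ⇒ total 78.
Compare {H3}: total 81.
Compare {H6}: total 87.
No size-1 selection does better; minimum is 78.

78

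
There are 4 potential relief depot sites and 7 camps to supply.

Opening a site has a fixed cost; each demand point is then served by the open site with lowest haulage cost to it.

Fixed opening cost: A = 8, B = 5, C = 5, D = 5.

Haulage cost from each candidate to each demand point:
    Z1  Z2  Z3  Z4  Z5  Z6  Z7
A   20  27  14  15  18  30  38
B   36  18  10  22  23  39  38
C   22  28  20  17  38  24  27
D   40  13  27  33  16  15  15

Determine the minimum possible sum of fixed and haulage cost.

Open {A, D}: assign each demand point to its cheapest open site.
  Z1→A 20, Z2→D 13, Z3→A 14, Z4→A 15, Z5→D 16, Z6→D 15, Z7→D 15
  haulage cost 108, fixed 13 → total 121.
Compare {A, B, D}: haulage cost 104 + fixed 18 = 122.
Compare {B, C, D}: haulage cost 108 + fixed 15 = 123.
Compare {A, C, D}: haulage cost 108 + fixed 18 = 126.
All other subsets cost ≥ 122. Minimum total cost: 121.

121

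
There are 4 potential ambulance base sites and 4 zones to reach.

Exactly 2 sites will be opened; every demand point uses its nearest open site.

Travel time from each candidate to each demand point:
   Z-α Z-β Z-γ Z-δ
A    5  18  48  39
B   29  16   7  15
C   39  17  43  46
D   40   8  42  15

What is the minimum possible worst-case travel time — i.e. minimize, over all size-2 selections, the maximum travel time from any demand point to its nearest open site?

16

Open {A, B}.
  Farthest demand point is Z-β at travel time 16 (to B); all others are ≤ 16.
With {B, C} the worst case is 29.
With {B, D} the worst case is 29.
No size-2 selection achieves below 16.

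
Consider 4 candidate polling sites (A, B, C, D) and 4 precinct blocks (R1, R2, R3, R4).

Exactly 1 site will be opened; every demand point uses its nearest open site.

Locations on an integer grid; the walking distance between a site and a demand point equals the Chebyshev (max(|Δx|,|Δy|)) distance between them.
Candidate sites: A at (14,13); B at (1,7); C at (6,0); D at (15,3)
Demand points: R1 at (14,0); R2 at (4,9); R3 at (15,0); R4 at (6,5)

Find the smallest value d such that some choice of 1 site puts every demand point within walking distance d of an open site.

9

Open {C}.
  Farthest demand point is R2 at walking distance 9 (to C); all others are ≤ 9.
With {D} the worst case is 11.
With {A} the worst case is 13.
No size-1 selection achieves below 9.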